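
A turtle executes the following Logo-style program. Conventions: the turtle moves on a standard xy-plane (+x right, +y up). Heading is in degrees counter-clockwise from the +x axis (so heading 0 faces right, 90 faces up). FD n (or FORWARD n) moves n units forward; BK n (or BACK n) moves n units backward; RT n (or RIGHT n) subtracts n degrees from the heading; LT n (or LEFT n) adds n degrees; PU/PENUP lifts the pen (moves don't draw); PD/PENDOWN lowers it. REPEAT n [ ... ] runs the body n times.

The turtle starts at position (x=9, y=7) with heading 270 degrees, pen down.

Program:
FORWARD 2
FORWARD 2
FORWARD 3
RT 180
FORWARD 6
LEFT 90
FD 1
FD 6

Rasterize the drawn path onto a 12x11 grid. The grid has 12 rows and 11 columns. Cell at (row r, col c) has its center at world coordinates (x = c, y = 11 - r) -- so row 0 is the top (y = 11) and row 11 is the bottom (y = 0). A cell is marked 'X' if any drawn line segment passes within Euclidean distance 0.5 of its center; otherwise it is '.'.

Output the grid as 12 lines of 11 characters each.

Segment 0: (9,7) -> (9,5)
Segment 1: (9,5) -> (9,3)
Segment 2: (9,3) -> (9,0)
Segment 3: (9,0) -> (9,6)
Segment 4: (9,6) -> (8,6)
Segment 5: (8,6) -> (2,6)

Answer: ...........
...........
...........
...........
.........X.
..XXXXXXXX.
.........X.
.........X.
.........X.
.........X.
.........X.
.........X.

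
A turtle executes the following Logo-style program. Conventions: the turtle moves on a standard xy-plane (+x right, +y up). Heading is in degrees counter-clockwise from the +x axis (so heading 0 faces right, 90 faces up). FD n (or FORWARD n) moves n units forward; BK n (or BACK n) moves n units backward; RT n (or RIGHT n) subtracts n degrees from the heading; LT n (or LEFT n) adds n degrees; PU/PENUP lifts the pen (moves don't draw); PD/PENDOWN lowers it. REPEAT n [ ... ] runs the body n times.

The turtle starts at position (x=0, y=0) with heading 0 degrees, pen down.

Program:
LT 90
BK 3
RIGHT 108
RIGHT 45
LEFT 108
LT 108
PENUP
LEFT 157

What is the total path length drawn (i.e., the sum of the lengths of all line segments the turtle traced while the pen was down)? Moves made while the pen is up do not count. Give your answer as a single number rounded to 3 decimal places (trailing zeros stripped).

Answer: 3

Derivation:
Executing turtle program step by step:
Start: pos=(0,0), heading=0, pen down
LT 90: heading 0 -> 90
BK 3: (0,0) -> (0,-3) [heading=90, draw]
RT 108: heading 90 -> 342
RT 45: heading 342 -> 297
LT 108: heading 297 -> 45
LT 108: heading 45 -> 153
PU: pen up
LT 157: heading 153 -> 310
Final: pos=(0,-3), heading=310, 1 segment(s) drawn

Segment lengths:
  seg 1: (0,0) -> (0,-3), length = 3
Total = 3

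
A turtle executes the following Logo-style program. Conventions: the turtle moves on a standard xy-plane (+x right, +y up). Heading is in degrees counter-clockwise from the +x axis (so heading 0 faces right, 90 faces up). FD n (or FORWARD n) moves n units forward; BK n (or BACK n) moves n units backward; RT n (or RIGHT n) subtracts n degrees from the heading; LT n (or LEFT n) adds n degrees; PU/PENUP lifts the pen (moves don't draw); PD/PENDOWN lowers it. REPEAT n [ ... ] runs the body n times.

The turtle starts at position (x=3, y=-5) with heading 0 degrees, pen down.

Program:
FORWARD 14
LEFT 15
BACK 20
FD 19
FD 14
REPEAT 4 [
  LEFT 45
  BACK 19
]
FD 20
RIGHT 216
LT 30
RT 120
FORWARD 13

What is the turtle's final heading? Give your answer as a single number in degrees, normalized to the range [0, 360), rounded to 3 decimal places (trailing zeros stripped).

Answer: 249

Derivation:
Executing turtle program step by step:
Start: pos=(3,-5), heading=0, pen down
FD 14: (3,-5) -> (17,-5) [heading=0, draw]
LT 15: heading 0 -> 15
BK 20: (17,-5) -> (-2.319,-10.176) [heading=15, draw]
FD 19: (-2.319,-10.176) -> (16.034,-5.259) [heading=15, draw]
FD 14: (16.034,-5.259) -> (29.557,-1.635) [heading=15, draw]
REPEAT 4 [
  -- iteration 1/4 --
  LT 45: heading 15 -> 60
  BK 19: (29.557,-1.635) -> (20.057,-18.09) [heading=60, draw]
  -- iteration 2/4 --
  LT 45: heading 60 -> 105
  BK 19: (20.057,-18.09) -> (24.975,-36.442) [heading=105, draw]
  -- iteration 3/4 --
  LT 45: heading 105 -> 150
  BK 19: (24.975,-36.442) -> (41.429,-45.942) [heading=150, draw]
  -- iteration 4/4 --
  LT 45: heading 150 -> 195
  BK 19: (41.429,-45.942) -> (59.782,-41.025) [heading=195, draw]
]
FD 20: (59.782,-41.025) -> (40.463,-46.201) [heading=195, draw]
RT 216: heading 195 -> 339
LT 30: heading 339 -> 9
RT 120: heading 9 -> 249
FD 13: (40.463,-46.201) -> (35.804,-58.338) [heading=249, draw]
Final: pos=(35.804,-58.338), heading=249, 10 segment(s) drawn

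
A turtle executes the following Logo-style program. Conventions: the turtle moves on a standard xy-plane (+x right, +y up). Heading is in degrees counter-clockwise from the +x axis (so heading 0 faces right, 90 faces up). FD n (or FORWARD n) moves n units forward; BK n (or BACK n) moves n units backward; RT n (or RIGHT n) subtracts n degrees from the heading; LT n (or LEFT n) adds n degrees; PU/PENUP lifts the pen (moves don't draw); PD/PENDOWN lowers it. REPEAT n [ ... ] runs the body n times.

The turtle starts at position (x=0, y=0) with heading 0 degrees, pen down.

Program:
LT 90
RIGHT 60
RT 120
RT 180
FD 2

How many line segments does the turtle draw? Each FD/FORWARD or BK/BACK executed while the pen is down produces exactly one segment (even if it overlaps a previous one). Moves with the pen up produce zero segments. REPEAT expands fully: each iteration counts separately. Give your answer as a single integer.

Executing turtle program step by step:
Start: pos=(0,0), heading=0, pen down
LT 90: heading 0 -> 90
RT 60: heading 90 -> 30
RT 120: heading 30 -> 270
RT 180: heading 270 -> 90
FD 2: (0,0) -> (0,2) [heading=90, draw]
Final: pos=(0,2), heading=90, 1 segment(s) drawn
Segments drawn: 1

Answer: 1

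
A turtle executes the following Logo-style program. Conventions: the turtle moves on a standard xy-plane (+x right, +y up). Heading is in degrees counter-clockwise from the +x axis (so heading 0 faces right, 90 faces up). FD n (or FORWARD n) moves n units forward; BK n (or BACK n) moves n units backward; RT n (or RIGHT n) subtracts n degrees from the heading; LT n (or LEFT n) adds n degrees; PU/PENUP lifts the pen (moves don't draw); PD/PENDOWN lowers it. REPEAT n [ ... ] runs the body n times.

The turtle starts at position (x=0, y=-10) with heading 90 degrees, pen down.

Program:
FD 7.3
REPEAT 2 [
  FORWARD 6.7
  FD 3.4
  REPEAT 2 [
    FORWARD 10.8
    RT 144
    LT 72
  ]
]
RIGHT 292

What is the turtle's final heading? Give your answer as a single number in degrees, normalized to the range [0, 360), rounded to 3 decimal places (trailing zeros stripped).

Executing turtle program step by step:
Start: pos=(0,-10), heading=90, pen down
FD 7.3: (0,-10) -> (0,-2.7) [heading=90, draw]
REPEAT 2 [
  -- iteration 1/2 --
  FD 6.7: (0,-2.7) -> (0,4) [heading=90, draw]
  FD 3.4: (0,4) -> (0,7.4) [heading=90, draw]
  REPEAT 2 [
    -- iteration 1/2 --
    FD 10.8: (0,7.4) -> (0,18.2) [heading=90, draw]
    RT 144: heading 90 -> 306
    LT 72: heading 306 -> 18
    -- iteration 2/2 --
    FD 10.8: (0,18.2) -> (10.271,21.537) [heading=18, draw]
    RT 144: heading 18 -> 234
    LT 72: heading 234 -> 306
  ]
  -- iteration 2/2 --
  FD 6.7: (10.271,21.537) -> (14.21,16.117) [heading=306, draw]
  FD 3.4: (14.21,16.117) -> (16.208,13.366) [heading=306, draw]
  REPEAT 2 [
    -- iteration 1/2 --
    FD 10.8: (16.208,13.366) -> (22.556,4.629) [heading=306, draw]
    RT 144: heading 306 -> 162
    LT 72: heading 162 -> 234
    -- iteration 2/2 --
    FD 10.8: (22.556,4.629) -> (16.208,-4.108) [heading=234, draw]
    RT 144: heading 234 -> 90
    LT 72: heading 90 -> 162
  ]
]
RT 292: heading 162 -> 230
Final: pos=(16.208,-4.108), heading=230, 9 segment(s) drawn

Answer: 230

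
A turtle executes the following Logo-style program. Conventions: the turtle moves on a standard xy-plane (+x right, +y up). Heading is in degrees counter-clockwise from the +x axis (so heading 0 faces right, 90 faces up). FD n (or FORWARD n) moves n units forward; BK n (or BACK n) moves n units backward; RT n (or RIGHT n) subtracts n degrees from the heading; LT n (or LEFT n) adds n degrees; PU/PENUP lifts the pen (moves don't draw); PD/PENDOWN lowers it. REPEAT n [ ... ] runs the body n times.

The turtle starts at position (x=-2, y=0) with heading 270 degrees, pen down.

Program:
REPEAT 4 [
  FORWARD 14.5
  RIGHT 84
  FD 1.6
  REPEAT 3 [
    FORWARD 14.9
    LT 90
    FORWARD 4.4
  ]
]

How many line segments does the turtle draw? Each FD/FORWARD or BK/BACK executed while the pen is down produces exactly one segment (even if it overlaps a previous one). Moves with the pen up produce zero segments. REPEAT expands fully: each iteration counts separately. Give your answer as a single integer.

Answer: 32

Derivation:
Executing turtle program step by step:
Start: pos=(-2,0), heading=270, pen down
REPEAT 4 [
  -- iteration 1/4 --
  FD 14.5: (-2,0) -> (-2,-14.5) [heading=270, draw]
  RT 84: heading 270 -> 186
  FD 1.6: (-2,-14.5) -> (-3.591,-14.667) [heading=186, draw]
  REPEAT 3 [
    -- iteration 1/3 --
    FD 14.9: (-3.591,-14.667) -> (-18.41,-16.225) [heading=186, draw]
    LT 90: heading 186 -> 276
    FD 4.4: (-18.41,-16.225) -> (-17.95,-20.601) [heading=276, draw]
    -- iteration 2/3 --
    FD 14.9: (-17.95,-20.601) -> (-16.392,-35.419) [heading=276, draw]
    LT 90: heading 276 -> 6
    FD 4.4: (-16.392,-35.419) -> (-12.016,-34.959) [heading=6, draw]
    -- iteration 3/3 --
    FD 14.9: (-12.016,-34.959) -> (2.802,-33.402) [heading=6, draw]
    LT 90: heading 6 -> 96
    FD 4.4: (2.802,-33.402) -> (2.342,-29.026) [heading=96, draw]
  ]
  -- iteration 2/4 --
  FD 14.5: (2.342,-29.026) -> (0.826,-14.605) [heading=96, draw]
  RT 84: heading 96 -> 12
  FD 1.6: (0.826,-14.605) -> (2.392,-14.272) [heading=12, draw]
  REPEAT 3 [
    -- iteration 1/3 --
    FD 14.9: (2.392,-14.272) -> (16.966,-11.175) [heading=12, draw]
    LT 90: heading 12 -> 102
    FD 4.4: (16.966,-11.175) -> (16.051,-6.871) [heading=102, draw]
    -- iteration 2/3 --
    FD 14.9: (16.051,-6.871) -> (12.953,7.704) [heading=102, draw]
    LT 90: heading 102 -> 192
    FD 4.4: (12.953,7.704) -> (8.649,6.789) [heading=192, draw]
    -- iteration 3/3 --
    FD 14.9: (8.649,6.789) -> (-5.925,3.691) [heading=192, draw]
    LT 90: heading 192 -> 282
    FD 4.4: (-5.925,3.691) -> (-5.01,-0.613) [heading=282, draw]
  ]
  -- iteration 3/4 --
  FD 14.5: (-5.01,-0.613) -> (-1.996,-14.796) [heading=282, draw]
  RT 84: heading 282 -> 198
  FD 1.6: (-1.996,-14.796) -> (-3.517,-15.29) [heading=198, draw]
  REPEAT 3 [
    -- iteration 1/3 --
    FD 14.9: (-3.517,-15.29) -> (-17.688,-19.895) [heading=198, draw]
    LT 90: heading 198 -> 288
    FD 4.4: (-17.688,-19.895) -> (-16.328,-24.079) [heading=288, draw]
    -- iteration 2/3 --
    FD 14.9: (-16.328,-24.079) -> (-11.724,-38.25) [heading=288, draw]
    LT 90: heading 288 -> 18
    FD 4.4: (-11.724,-38.25) -> (-7.539,-36.891) [heading=18, draw]
    -- iteration 3/3 --
    FD 14.9: (-7.539,-36.891) -> (6.631,-32.286) [heading=18, draw]
    LT 90: heading 18 -> 108
    FD 4.4: (6.631,-32.286) -> (5.272,-28.102) [heading=108, draw]
  ]
  -- iteration 4/4 --
  FD 14.5: (5.272,-28.102) -> (0.791,-14.311) [heading=108, draw]
  RT 84: heading 108 -> 24
  FD 1.6: (0.791,-14.311) -> (2.253,-13.66) [heading=24, draw]
  REPEAT 3 [
    -- iteration 1/3 --
    FD 14.9: (2.253,-13.66) -> (15.865,-7.6) [heading=24, draw]
    LT 90: heading 24 -> 114
    FD 4.4: (15.865,-7.6) -> (14.075,-3.58) [heading=114, draw]
    -- iteration 2/3 --
    FD 14.9: (14.075,-3.58) -> (8.015,10.031) [heading=114, draw]
    LT 90: heading 114 -> 204
    FD 4.4: (8.015,10.031) -> (3.995,8.242) [heading=204, draw]
    -- iteration 3/3 --
    FD 14.9: (3.995,8.242) -> (-9.617,2.181) [heading=204, draw]
    LT 90: heading 204 -> 294
    FD 4.4: (-9.617,2.181) -> (-7.827,-1.838) [heading=294, draw]
  ]
]
Final: pos=(-7.827,-1.838), heading=294, 32 segment(s) drawn
Segments drawn: 32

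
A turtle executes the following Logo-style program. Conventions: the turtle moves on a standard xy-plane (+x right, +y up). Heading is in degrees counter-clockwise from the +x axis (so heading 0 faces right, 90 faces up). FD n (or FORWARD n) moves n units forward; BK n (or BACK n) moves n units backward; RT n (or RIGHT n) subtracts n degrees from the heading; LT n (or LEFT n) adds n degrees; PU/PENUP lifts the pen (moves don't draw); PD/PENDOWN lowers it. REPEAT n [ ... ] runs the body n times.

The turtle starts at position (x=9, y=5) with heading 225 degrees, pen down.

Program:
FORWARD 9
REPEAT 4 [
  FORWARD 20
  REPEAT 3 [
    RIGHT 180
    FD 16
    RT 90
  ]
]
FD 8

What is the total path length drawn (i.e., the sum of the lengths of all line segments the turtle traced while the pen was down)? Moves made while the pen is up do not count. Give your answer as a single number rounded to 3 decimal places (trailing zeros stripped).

Answer: 289

Derivation:
Executing turtle program step by step:
Start: pos=(9,5), heading=225, pen down
FD 9: (9,5) -> (2.636,-1.364) [heading=225, draw]
REPEAT 4 [
  -- iteration 1/4 --
  FD 20: (2.636,-1.364) -> (-11.506,-15.506) [heading=225, draw]
  REPEAT 3 [
    -- iteration 1/3 --
    RT 180: heading 225 -> 45
    FD 16: (-11.506,-15.506) -> (-0.192,-4.192) [heading=45, draw]
    RT 90: heading 45 -> 315
    -- iteration 2/3 --
    RT 180: heading 315 -> 135
    FD 16: (-0.192,-4.192) -> (-11.506,7.121) [heading=135, draw]
    RT 90: heading 135 -> 45
    -- iteration 3/3 --
    RT 180: heading 45 -> 225
    FD 16: (-11.506,7.121) -> (-22.82,-4.192) [heading=225, draw]
    RT 90: heading 225 -> 135
  ]
  -- iteration 2/4 --
  FD 20: (-22.82,-4.192) -> (-36.962,9.95) [heading=135, draw]
  REPEAT 3 [
    -- iteration 1/3 --
    RT 180: heading 135 -> 315
    FD 16: (-36.962,9.95) -> (-25.648,-1.364) [heading=315, draw]
    RT 90: heading 315 -> 225
    -- iteration 2/3 --
    RT 180: heading 225 -> 45
    FD 16: (-25.648,-1.364) -> (-14.335,9.95) [heading=45, draw]
    RT 90: heading 45 -> 315
    -- iteration 3/3 --
    RT 180: heading 315 -> 135
    FD 16: (-14.335,9.95) -> (-25.648,21.263) [heading=135, draw]
    RT 90: heading 135 -> 45
  ]
  -- iteration 3/4 --
  FD 20: (-25.648,21.263) -> (-11.506,35.406) [heading=45, draw]
  REPEAT 3 [
    -- iteration 1/3 --
    RT 180: heading 45 -> 225
    FD 16: (-11.506,35.406) -> (-22.82,24.092) [heading=225, draw]
    RT 90: heading 225 -> 135
    -- iteration 2/3 --
    RT 180: heading 135 -> 315
    FD 16: (-22.82,24.092) -> (-11.506,12.778) [heading=315, draw]
    RT 90: heading 315 -> 225
    -- iteration 3/3 --
    RT 180: heading 225 -> 45
    FD 16: (-11.506,12.778) -> (-0.192,24.092) [heading=45, draw]
    RT 90: heading 45 -> 315
  ]
  -- iteration 4/4 --
  FD 20: (-0.192,24.092) -> (13.95,9.95) [heading=315, draw]
  REPEAT 3 [
    -- iteration 1/3 --
    RT 180: heading 315 -> 135
    FD 16: (13.95,9.95) -> (2.636,21.263) [heading=135, draw]
    RT 90: heading 135 -> 45
    -- iteration 2/3 --
    RT 180: heading 45 -> 225
    FD 16: (2.636,21.263) -> (-8.678,9.95) [heading=225, draw]
    RT 90: heading 225 -> 135
    -- iteration 3/3 --
    RT 180: heading 135 -> 315
    FD 16: (-8.678,9.95) -> (2.636,-1.364) [heading=315, draw]
    RT 90: heading 315 -> 225
  ]
]
FD 8: (2.636,-1.364) -> (-3.021,-7.021) [heading=225, draw]
Final: pos=(-3.021,-7.021), heading=225, 18 segment(s) drawn

Segment lengths:
  seg 1: (9,5) -> (2.636,-1.364), length = 9
  seg 2: (2.636,-1.364) -> (-11.506,-15.506), length = 20
  seg 3: (-11.506,-15.506) -> (-0.192,-4.192), length = 16
  seg 4: (-0.192,-4.192) -> (-11.506,7.121), length = 16
  seg 5: (-11.506,7.121) -> (-22.82,-4.192), length = 16
  seg 6: (-22.82,-4.192) -> (-36.962,9.95), length = 20
  seg 7: (-36.962,9.95) -> (-25.648,-1.364), length = 16
  seg 8: (-25.648,-1.364) -> (-14.335,9.95), length = 16
  seg 9: (-14.335,9.95) -> (-25.648,21.263), length = 16
  seg 10: (-25.648,21.263) -> (-11.506,35.406), length = 20
  seg 11: (-11.506,35.406) -> (-22.82,24.092), length = 16
  seg 12: (-22.82,24.092) -> (-11.506,12.778), length = 16
  seg 13: (-11.506,12.778) -> (-0.192,24.092), length = 16
  seg 14: (-0.192,24.092) -> (13.95,9.95), length = 20
  seg 15: (13.95,9.95) -> (2.636,21.263), length = 16
  seg 16: (2.636,21.263) -> (-8.678,9.95), length = 16
  seg 17: (-8.678,9.95) -> (2.636,-1.364), length = 16
  seg 18: (2.636,-1.364) -> (-3.021,-7.021), length = 8
Total = 289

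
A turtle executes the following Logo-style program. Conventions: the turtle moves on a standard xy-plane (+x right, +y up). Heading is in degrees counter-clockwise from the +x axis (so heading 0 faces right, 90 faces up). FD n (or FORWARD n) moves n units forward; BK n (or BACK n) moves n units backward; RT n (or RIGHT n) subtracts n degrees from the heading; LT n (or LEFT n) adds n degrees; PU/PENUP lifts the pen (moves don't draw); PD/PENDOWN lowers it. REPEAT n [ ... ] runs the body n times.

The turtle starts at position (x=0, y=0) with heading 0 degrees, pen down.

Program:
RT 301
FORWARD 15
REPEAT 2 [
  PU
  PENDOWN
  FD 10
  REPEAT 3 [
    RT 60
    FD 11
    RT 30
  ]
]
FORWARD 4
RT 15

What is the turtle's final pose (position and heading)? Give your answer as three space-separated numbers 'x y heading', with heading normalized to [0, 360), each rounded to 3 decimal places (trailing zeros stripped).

Answer: 13.05 11.961 224

Derivation:
Executing turtle program step by step:
Start: pos=(0,0), heading=0, pen down
RT 301: heading 0 -> 59
FD 15: (0,0) -> (7.726,12.858) [heading=59, draw]
REPEAT 2 [
  -- iteration 1/2 --
  PU: pen up
  PD: pen down
  FD 10: (7.726,12.858) -> (12.876,21.429) [heading=59, draw]
  REPEAT 3 [
    -- iteration 1/3 --
    RT 60: heading 59 -> 359
    FD 11: (12.876,21.429) -> (23.874,21.237) [heading=359, draw]
    RT 30: heading 359 -> 329
    -- iteration 2/3 --
    RT 60: heading 329 -> 269
    FD 11: (23.874,21.237) -> (23.682,10.239) [heading=269, draw]
    RT 30: heading 269 -> 239
    -- iteration 3/3 --
    RT 60: heading 239 -> 179
    FD 11: (23.682,10.239) -> (12.684,10.431) [heading=179, draw]
    RT 30: heading 179 -> 149
  ]
  -- iteration 2/2 --
  PU: pen up
  PD: pen down
  FD 10: (12.684,10.431) -> (4.112,15.581) [heading=149, draw]
  REPEAT 3 [
    -- iteration 1/3 --
    RT 60: heading 149 -> 89
    FD 11: (4.112,15.581) -> (4.304,26.58) [heading=89, draw]
    RT 30: heading 89 -> 59
    -- iteration 2/3 --
    RT 60: heading 59 -> 359
    FD 11: (4.304,26.58) -> (15.303,26.388) [heading=359, draw]
    RT 30: heading 359 -> 329
    -- iteration 3/3 --
    RT 60: heading 329 -> 269
    FD 11: (15.303,26.388) -> (15.111,15.389) [heading=269, draw]
    RT 30: heading 269 -> 239
  ]
]
FD 4: (15.111,15.389) -> (13.05,11.961) [heading=239, draw]
RT 15: heading 239 -> 224
Final: pos=(13.05,11.961), heading=224, 10 segment(s) drawn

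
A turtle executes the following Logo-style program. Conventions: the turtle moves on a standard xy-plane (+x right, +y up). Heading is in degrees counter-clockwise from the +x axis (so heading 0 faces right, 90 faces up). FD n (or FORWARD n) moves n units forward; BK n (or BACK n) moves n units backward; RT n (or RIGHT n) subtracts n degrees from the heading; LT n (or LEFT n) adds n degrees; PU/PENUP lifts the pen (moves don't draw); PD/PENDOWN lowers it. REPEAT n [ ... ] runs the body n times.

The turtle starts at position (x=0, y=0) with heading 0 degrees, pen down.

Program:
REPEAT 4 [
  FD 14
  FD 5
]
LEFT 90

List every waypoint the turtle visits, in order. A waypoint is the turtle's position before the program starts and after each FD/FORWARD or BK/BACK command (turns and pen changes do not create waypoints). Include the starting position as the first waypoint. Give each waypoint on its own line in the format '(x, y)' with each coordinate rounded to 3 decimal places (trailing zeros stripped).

Executing turtle program step by step:
Start: pos=(0,0), heading=0, pen down
REPEAT 4 [
  -- iteration 1/4 --
  FD 14: (0,0) -> (14,0) [heading=0, draw]
  FD 5: (14,0) -> (19,0) [heading=0, draw]
  -- iteration 2/4 --
  FD 14: (19,0) -> (33,0) [heading=0, draw]
  FD 5: (33,0) -> (38,0) [heading=0, draw]
  -- iteration 3/4 --
  FD 14: (38,0) -> (52,0) [heading=0, draw]
  FD 5: (52,0) -> (57,0) [heading=0, draw]
  -- iteration 4/4 --
  FD 14: (57,0) -> (71,0) [heading=0, draw]
  FD 5: (71,0) -> (76,0) [heading=0, draw]
]
LT 90: heading 0 -> 90
Final: pos=(76,0), heading=90, 8 segment(s) drawn
Waypoints (9 total):
(0, 0)
(14, 0)
(19, 0)
(33, 0)
(38, 0)
(52, 0)
(57, 0)
(71, 0)
(76, 0)

Answer: (0, 0)
(14, 0)
(19, 0)
(33, 0)
(38, 0)
(52, 0)
(57, 0)
(71, 0)
(76, 0)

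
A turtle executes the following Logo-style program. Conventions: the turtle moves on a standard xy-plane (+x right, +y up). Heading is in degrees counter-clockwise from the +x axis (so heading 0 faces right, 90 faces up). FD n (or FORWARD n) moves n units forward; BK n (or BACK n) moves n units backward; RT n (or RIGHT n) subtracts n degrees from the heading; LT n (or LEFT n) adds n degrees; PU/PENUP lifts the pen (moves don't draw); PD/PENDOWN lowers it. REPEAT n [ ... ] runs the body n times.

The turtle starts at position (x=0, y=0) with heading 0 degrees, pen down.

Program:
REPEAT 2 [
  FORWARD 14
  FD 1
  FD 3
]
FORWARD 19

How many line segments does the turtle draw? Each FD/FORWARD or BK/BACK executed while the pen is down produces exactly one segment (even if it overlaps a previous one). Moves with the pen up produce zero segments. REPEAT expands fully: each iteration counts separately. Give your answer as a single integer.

Answer: 7

Derivation:
Executing turtle program step by step:
Start: pos=(0,0), heading=0, pen down
REPEAT 2 [
  -- iteration 1/2 --
  FD 14: (0,0) -> (14,0) [heading=0, draw]
  FD 1: (14,0) -> (15,0) [heading=0, draw]
  FD 3: (15,0) -> (18,0) [heading=0, draw]
  -- iteration 2/2 --
  FD 14: (18,0) -> (32,0) [heading=0, draw]
  FD 1: (32,0) -> (33,0) [heading=0, draw]
  FD 3: (33,0) -> (36,0) [heading=0, draw]
]
FD 19: (36,0) -> (55,0) [heading=0, draw]
Final: pos=(55,0), heading=0, 7 segment(s) drawn
Segments drawn: 7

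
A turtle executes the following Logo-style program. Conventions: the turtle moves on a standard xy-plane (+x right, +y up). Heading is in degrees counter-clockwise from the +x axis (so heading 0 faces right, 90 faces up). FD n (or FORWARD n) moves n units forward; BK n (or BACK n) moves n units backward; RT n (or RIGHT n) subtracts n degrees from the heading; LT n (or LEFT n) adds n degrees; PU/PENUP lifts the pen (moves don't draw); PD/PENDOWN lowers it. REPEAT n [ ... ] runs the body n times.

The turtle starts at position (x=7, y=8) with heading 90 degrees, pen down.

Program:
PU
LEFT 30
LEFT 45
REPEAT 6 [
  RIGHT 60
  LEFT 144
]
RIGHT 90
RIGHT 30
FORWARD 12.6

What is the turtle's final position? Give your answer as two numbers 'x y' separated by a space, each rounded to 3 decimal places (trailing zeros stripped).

Executing turtle program step by step:
Start: pos=(7,8), heading=90, pen down
PU: pen up
LT 30: heading 90 -> 120
LT 45: heading 120 -> 165
REPEAT 6 [
  -- iteration 1/6 --
  RT 60: heading 165 -> 105
  LT 144: heading 105 -> 249
  -- iteration 2/6 --
  RT 60: heading 249 -> 189
  LT 144: heading 189 -> 333
  -- iteration 3/6 --
  RT 60: heading 333 -> 273
  LT 144: heading 273 -> 57
  -- iteration 4/6 --
  RT 60: heading 57 -> 357
  LT 144: heading 357 -> 141
  -- iteration 5/6 --
  RT 60: heading 141 -> 81
  LT 144: heading 81 -> 225
  -- iteration 6/6 --
  RT 60: heading 225 -> 165
  LT 144: heading 165 -> 309
]
RT 90: heading 309 -> 219
RT 30: heading 219 -> 189
FD 12.6: (7,8) -> (-5.445,6.029) [heading=189, move]
Final: pos=(-5.445,6.029), heading=189, 0 segment(s) drawn

Answer: -5.445 6.029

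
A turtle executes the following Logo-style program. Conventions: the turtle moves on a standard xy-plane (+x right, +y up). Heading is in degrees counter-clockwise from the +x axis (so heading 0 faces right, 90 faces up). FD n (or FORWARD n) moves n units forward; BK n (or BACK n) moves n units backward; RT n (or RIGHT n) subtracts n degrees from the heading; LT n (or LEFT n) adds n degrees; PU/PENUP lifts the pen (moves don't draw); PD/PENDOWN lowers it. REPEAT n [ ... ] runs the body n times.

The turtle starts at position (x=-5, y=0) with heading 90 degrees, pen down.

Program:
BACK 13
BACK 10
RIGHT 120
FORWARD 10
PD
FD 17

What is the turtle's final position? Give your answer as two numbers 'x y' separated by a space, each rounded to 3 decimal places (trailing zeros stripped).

Executing turtle program step by step:
Start: pos=(-5,0), heading=90, pen down
BK 13: (-5,0) -> (-5,-13) [heading=90, draw]
BK 10: (-5,-13) -> (-5,-23) [heading=90, draw]
RT 120: heading 90 -> 330
FD 10: (-5,-23) -> (3.66,-28) [heading=330, draw]
PD: pen down
FD 17: (3.66,-28) -> (18.383,-36.5) [heading=330, draw]
Final: pos=(18.383,-36.5), heading=330, 4 segment(s) drawn

Answer: 18.383 -36.5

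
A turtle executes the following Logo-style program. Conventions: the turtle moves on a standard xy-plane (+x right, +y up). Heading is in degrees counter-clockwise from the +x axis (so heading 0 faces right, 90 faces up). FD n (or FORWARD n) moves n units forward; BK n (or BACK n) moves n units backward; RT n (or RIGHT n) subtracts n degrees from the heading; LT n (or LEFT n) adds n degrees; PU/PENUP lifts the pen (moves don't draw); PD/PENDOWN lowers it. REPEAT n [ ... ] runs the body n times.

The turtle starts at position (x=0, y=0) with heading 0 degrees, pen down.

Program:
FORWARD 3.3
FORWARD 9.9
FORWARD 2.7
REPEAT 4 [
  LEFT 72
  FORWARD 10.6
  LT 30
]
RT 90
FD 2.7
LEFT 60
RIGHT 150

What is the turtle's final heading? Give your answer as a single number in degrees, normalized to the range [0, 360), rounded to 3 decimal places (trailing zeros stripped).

Answer: 228

Derivation:
Executing turtle program step by step:
Start: pos=(0,0), heading=0, pen down
FD 3.3: (0,0) -> (3.3,0) [heading=0, draw]
FD 9.9: (3.3,0) -> (13.2,0) [heading=0, draw]
FD 2.7: (13.2,0) -> (15.9,0) [heading=0, draw]
REPEAT 4 [
  -- iteration 1/4 --
  LT 72: heading 0 -> 72
  FD 10.6: (15.9,0) -> (19.176,10.081) [heading=72, draw]
  LT 30: heading 72 -> 102
  -- iteration 2/4 --
  LT 72: heading 102 -> 174
  FD 10.6: (19.176,10.081) -> (8.634,11.189) [heading=174, draw]
  LT 30: heading 174 -> 204
  -- iteration 3/4 --
  LT 72: heading 204 -> 276
  FD 10.6: (8.634,11.189) -> (9.742,0.647) [heading=276, draw]
  LT 30: heading 276 -> 306
  -- iteration 4/4 --
  LT 72: heading 306 -> 18
  FD 10.6: (9.742,0.647) -> (19.823,3.923) [heading=18, draw]
  LT 30: heading 18 -> 48
]
RT 90: heading 48 -> 318
FD 2.7: (19.823,3.923) -> (21.829,2.116) [heading=318, draw]
LT 60: heading 318 -> 18
RT 150: heading 18 -> 228
Final: pos=(21.829,2.116), heading=228, 8 segment(s) drawn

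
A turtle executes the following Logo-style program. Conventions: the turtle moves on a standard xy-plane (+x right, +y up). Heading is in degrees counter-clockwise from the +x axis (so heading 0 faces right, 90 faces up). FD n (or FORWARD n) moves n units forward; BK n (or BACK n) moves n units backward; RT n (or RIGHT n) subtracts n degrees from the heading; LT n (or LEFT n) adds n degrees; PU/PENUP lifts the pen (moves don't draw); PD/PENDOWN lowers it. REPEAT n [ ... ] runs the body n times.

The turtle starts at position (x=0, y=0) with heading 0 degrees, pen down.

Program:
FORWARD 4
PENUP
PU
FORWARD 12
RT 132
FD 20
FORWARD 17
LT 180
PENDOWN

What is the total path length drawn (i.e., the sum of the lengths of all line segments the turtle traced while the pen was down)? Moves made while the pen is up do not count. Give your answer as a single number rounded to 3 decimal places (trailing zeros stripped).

Executing turtle program step by step:
Start: pos=(0,0), heading=0, pen down
FD 4: (0,0) -> (4,0) [heading=0, draw]
PU: pen up
PU: pen up
FD 12: (4,0) -> (16,0) [heading=0, move]
RT 132: heading 0 -> 228
FD 20: (16,0) -> (2.617,-14.863) [heading=228, move]
FD 17: (2.617,-14.863) -> (-8.758,-27.496) [heading=228, move]
LT 180: heading 228 -> 48
PD: pen down
Final: pos=(-8.758,-27.496), heading=48, 1 segment(s) drawn

Segment lengths:
  seg 1: (0,0) -> (4,0), length = 4
Total = 4

Answer: 4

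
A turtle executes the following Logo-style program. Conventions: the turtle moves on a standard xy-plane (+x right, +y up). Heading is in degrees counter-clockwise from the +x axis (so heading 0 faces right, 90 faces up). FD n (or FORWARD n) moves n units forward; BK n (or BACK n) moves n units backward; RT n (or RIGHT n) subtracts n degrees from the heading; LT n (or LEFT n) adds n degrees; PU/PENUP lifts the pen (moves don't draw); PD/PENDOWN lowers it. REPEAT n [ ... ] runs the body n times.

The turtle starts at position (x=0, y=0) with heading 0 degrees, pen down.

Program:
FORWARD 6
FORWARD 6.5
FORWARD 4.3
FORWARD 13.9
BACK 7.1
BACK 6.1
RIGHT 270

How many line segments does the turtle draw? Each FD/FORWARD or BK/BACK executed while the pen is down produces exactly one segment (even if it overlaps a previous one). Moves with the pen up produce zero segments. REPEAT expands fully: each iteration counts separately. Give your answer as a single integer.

Executing turtle program step by step:
Start: pos=(0,0), heading=0, pen down
FD 6: (0,0) -> (6,0) [heading=0, draw]
FD 6.5: (6,0) -> (12.5,0) [heading=0, draw]
FD 4.3: (12.5,0) -> (16.8,0) [heading=0, draw]
FD 13.9: (16.8,0) -> (30.7,0) [heading=0, draw]
BK 7.1: (30.7,0) -> (23.6,0) [heading=0, draw]
BK 6.1: (23.6,0) -> (17.5,0) [heading=0, draw]
RT 270: heading 0 -> 90
Final: pos=(17.5,0), heading=90, 6 segment(s) drawn
Segments drawn: 6

Answer: 6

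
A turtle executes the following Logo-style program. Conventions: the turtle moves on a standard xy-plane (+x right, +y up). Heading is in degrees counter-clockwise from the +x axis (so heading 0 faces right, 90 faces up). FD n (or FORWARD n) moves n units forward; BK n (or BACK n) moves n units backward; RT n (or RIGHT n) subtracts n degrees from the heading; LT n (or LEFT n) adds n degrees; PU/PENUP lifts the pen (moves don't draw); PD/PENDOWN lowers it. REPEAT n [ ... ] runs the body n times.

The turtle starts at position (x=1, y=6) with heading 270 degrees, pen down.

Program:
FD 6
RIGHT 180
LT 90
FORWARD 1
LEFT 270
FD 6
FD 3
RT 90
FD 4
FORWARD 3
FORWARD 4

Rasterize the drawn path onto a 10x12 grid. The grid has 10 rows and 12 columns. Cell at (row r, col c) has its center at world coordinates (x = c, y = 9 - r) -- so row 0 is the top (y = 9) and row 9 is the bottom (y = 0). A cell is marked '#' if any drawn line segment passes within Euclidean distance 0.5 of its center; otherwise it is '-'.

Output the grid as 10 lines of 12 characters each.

Segment 0: (1,6) -> (1,0)
Segment 1: (1,0) -> (-0,0)
Segment 2: (-0,0) -> (0,6)
Segment 3: (0,6) -> (0,9)
Segment 4: (0,9) -> (4,9)
Segment 5: (4,9) -> (7,9)
Segment 6: (7,9) -> (11,9)

Answer: ############
#-----------
#-----------
##----------
##----------
##----------
##----------
##----------
##----------
##----------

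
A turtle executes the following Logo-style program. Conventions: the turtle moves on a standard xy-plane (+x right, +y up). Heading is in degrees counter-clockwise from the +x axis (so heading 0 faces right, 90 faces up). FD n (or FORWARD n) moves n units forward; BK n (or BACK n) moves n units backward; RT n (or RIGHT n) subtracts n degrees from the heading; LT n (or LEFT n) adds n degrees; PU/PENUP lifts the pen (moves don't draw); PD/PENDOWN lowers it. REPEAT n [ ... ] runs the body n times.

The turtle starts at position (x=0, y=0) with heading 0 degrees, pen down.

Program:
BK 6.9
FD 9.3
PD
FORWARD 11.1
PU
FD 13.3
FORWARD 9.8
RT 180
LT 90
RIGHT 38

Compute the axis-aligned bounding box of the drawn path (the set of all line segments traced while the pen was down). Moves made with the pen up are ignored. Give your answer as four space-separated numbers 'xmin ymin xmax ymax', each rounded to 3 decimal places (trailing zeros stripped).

Answer: -6.9 0 13.5 0

Derivation:
Executing turtle program step by step:
Start: pos=(0,0), heading=0, pen down
BK 6.9: (0,0) -> (-6.9,0) [heading=0, draw]
FD 9.3: (-6.9,0) -> (2.4,0) [heading=0, draw]
PD: pen down
FD 11.1: (2.4,0) -> (13.5,0) [heading=0, draw]
PU: pen up
FD 13.3: (13.5,0) -> (26.8,0) [heading=0, move]
FD 9.8: (26.8,0) -> (36.6,0) [heading=0, move]
RT 180: heading 0 -> 180
LT 90: heading 180 -> 270
RT 38: heading 270 -> 232
Final: pos=(36.6,0), heading=232, 3 segment(s) drawn

Segment endpoints: x in {-6.9, 0, 2.4, 13.5}, y in {0}
xmin=-6.9, ymin=0, xmax=13.5, ymax=0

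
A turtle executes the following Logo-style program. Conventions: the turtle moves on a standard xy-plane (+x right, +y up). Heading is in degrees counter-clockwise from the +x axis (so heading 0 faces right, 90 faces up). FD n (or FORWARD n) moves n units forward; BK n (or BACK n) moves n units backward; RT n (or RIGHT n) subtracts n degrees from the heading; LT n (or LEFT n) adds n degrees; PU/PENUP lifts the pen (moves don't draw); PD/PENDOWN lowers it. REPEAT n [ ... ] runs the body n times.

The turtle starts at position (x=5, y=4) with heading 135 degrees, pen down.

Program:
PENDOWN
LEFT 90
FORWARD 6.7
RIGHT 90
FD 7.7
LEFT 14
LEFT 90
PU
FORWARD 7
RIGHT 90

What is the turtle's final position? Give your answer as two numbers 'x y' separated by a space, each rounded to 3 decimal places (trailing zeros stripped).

Executing turtle program step by step:
Start: pos=(5,4), heading=135, pen down
PD: pen down
LT 90: heading 135 -> 225
FD 6.7: (5,4) -> (0.262,-0.738) [heading=225, draw]
RT 90: heading 225 -> 135
FD 7.7: (0.262,-0.738) -> (-5.182,4.707) [heading=135, draw]
LT 14: heading 135 -> 149
LT 90: heading 149 -> 239
PU: pen up
FD 7: (-5.182,4.707) -> (-8.788,-1.293) [heading=239, move]
RT 90: heading 239 -> 149
Final: pos=(-8.788,-1.293), heading=149, 2 segment(s) drawn

Answer: -8.788 -1.293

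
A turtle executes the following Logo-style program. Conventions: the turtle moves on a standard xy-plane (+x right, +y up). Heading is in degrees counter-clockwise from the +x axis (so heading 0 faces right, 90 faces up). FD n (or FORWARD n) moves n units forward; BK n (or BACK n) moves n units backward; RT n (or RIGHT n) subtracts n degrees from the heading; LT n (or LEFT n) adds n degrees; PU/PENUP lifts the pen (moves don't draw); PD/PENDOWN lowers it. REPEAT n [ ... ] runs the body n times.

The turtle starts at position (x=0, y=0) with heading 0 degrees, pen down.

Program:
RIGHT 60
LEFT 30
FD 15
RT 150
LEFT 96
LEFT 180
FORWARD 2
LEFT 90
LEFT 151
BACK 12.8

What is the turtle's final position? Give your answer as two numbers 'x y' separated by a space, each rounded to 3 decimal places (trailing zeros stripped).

Executing turtle program step by step:
Start: pos=(0,0), heading=0, pen down
RT 60: heading 0 -> 300
LT 30: heading 300 -> 330
FD 15: (0,0) -> (12.99,-7.5) [heading=330, draw]
RT 150: heading 330 -> 180
LT 96: heading 180 -> 276
LT 180: heading 276 -> 96
FD 2: (12.99,-7.5) -> (12.781,-5.511) [heading=96, draw]
LT 90: heading 96 -> 186
LT 151: heading 186 -> 337
BK 12.8: (12.781,-5.511) -> (0.999,-0.51) [heading=337, draw]
Final: pos=(0.999,-0.51), heading=337, 3 segment(s) drawn

Answer: 0.999 -0.51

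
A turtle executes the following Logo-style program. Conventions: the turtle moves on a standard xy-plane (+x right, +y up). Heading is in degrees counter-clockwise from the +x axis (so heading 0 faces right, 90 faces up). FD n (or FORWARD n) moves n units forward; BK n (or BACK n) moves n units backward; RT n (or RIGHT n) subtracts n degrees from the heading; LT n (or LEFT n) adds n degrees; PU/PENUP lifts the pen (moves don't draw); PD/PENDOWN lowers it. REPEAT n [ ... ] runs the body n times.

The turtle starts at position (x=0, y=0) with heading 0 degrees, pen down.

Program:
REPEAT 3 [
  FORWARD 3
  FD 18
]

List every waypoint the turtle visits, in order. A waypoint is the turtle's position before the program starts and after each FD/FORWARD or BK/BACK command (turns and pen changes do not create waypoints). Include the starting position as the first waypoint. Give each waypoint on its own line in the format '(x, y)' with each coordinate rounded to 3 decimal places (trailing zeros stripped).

Executing turtle program step by step:
Start: pos=(0,0), heading=0, pen down
REPEAT 3 [
  -- iteration 1/3 --
  FD 3: (0,0) -> (3,0) [heading=0, draw]
  FD 18: (3,0) -> (21,0) [heading=0, draw]
  -- iteration 2/3 --
  FD 3: (21,0) -> (24,0) [heading=0, draw]
  FD 18: (24,0) -> (42,0) [heading=0, draw]
  -- iteration 3/3 --
  FD 3: (42,0) -> (45,0) [heading=0, draw]
  FD 18: (45,0) -> (63,0) [heading=0, draw]
]
Final: pos=(63,0), heading=0, 6 segment(s) drawn
Waypoints (7 total):
(0, 0)
(3, 0)
(21, 0)
(24, 0)
(42, 0)
(45, 0)
(63, 0)

Answer: (0, 0)
(3, 0)
(21, 0)
(24, 0)
(42, 0)
(45, 0)
(63, 0)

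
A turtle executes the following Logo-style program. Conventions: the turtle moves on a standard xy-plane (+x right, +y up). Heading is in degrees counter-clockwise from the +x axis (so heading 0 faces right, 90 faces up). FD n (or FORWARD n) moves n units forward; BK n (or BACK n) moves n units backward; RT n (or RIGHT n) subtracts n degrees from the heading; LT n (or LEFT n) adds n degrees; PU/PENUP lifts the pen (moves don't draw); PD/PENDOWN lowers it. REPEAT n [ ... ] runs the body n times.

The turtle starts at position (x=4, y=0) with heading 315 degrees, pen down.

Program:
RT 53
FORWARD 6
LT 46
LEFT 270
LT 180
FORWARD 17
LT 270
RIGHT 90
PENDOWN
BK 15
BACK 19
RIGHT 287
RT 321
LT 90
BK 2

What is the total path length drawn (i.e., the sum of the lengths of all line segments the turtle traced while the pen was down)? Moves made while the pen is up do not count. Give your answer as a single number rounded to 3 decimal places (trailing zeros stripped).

Answer: 59

Derivation:
Executing turtle program step by step:
Start: pos=(4,0), heading=315, pen down
RT 53: heading 315 -> 262
FD 6: (4,0) -> (3.165,-5.942) [heading=262, draw]
LT 46: heading 262 -> 308
LT 270: heading 308 -> 218
LT 180: heading 218 -> 38
FD 17: (3.165,-5.942) -> (16.561,4.525) [heading=38, draw]
LT 270: heading 38 -> 308
RT 90: heading 308 -> 218
PD: pen down
BK 15: (16.561,4.525) -> (28.381,13.76) [heading=218, draw]
BK 19: (28.381,13.76) -> (43.354,25.457) [heading=218, draw]
RT 287: heading 218 -> 291
RT 321: heading 291 -> 330
LT 90: heading 330 -> 60
BK 2: (43.354,25.457) -> (42.354,23.725) [heading=60, draw]
Final: pos=(42.354,23.725), heading=60, 5 segment(s) drawn

Segment lengths:
  seg 1: (4,0) -> (3.165,-5.942), length = 6
  seg 2: (3.165,-5.942) -> (16.561,4.525), length = 17
  seg 3: (16.561,4.525) -> (28.381,13.76), length = 15
  seg 4: (28.381,13.76) -> (43.354,25.457), length = 19
  seg 5: (43.354,25.457) -> (42.354,23.725), length = 2
Total = 59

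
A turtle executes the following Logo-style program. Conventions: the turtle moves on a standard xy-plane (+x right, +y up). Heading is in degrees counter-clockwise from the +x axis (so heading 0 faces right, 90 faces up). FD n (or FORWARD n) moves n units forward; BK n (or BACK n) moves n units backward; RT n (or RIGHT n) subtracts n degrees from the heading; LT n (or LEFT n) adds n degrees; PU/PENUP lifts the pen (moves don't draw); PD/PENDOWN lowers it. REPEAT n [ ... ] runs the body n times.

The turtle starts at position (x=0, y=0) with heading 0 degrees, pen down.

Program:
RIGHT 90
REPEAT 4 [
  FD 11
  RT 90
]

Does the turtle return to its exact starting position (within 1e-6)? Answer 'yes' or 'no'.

Answer: yes

Derivation:
Executing turtle program step by step:
Start: pos=(0,0), heading=0, pen down
RT 90: heading 0 -> 270
REPEAT 4 [
  -- iteration 1/4 --
  FD 11: (0,0) -> (0,-11) [heading=270, draw]
  RT 90: heading 270 -> 180
  -- iteration 2/4 --
  FD 11: (0,-11) -> (-11,-11) [heading=180, draw]
  RT 90: heading 180 -> 90
  -- iteration 3/4 --
  FD 11: (-11,-11) -> (-11,0) [heading=90, draw]
  RT 90: heading 90 -> 0
  -- iteration 4/4 --
  FD 11: (-11,0) -> (0,0) [heading=0, draw]
  RT 90: heading 0 -> 270
]
Final: pos=(0,0), heading=270, 4 segment(s) drawn

Start position: (0, 0)
Final position: (0, 0)
Distance = 0; < 1e-6 -> CLOSED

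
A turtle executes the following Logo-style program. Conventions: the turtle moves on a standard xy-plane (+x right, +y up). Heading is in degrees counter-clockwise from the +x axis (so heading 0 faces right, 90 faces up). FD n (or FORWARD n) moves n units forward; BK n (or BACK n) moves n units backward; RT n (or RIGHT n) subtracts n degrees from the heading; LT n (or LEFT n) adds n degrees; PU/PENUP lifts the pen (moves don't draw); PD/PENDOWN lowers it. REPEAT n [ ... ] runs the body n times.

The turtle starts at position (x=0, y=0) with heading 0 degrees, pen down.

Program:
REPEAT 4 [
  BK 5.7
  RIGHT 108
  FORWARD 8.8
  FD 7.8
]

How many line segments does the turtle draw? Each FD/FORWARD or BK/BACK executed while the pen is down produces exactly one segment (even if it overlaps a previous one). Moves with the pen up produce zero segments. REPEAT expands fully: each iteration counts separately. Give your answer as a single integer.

Executing turtle program step by step:
Start: pos=(0,0), heading=0, pen down
REPEAT 4 [
  -- iteration 1/4 --
  BK 5.7: (0,0) -> (-5.7,0) [heading=0, draw]
  RT 108: heading 0 -> 252
  FD 8.8: (-5.7,0) -> (-8.419,-8.369) [heading=252, draw]
  FD 7.8: (-8.419,-8.369) -> (-10.83,-15.788) [heading=252, draw]
  -- iteration 2/4 --
  BK 5.7: (-10.83,-15.788) -> (-9.068,-10.367) [heading=252, draw]
  RT 108: heading 252 -> 144
  FD 8.8: (-9.068,-10.367) -> (-16.188,-5.194) [heading=144, draw]
  FD 7.8: (-16.188,-5.194) -> (-22.498,-0.609) [heading=144, draw]
  -- iteration 3/4 --
  BK 5.7: (-22.498,-0.609) -> (-17.887,-3.96) [heading=144, draw]
  RT 108: heading 144 -> 36
  FD 8.8: (-17.887,-3.96) -> (-10.767,1.213) [heading=36, draw]
  FD 7.8: (-10.767,1.213) -> (-4.457,5.798) [heading=36, draw]
  -- iteration 4/4 --
  BK 5.7: (-4.457,5.798) -> (-9.068,2.447) [heading=36, draw]
  RT 108: heading 36 -> 288
  FD 8.8: (-9.068,2.447) -> (-6.349,-5.922) [heading=288, draw]
  FD 7.8: (-6.349,-5.922) -> (-3.939,-13.34) [heading=288, draw]
]
Final: pos=(-3.939,-13.34), heading=288, 12 segment(s) drawn
Segments drawn: 12

Answer: 12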